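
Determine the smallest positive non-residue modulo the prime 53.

(2/53) = −1, so 2 is the smallest positive non-residue mod 53.

2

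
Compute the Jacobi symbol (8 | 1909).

Pull out 2^3: since 1909 ≡ 5 (mod 8), (2/1909) = -1, so (2/1909)^3 = -1.
Reached (1/1909) = 1. Collecting the sign flips along the way, the symbol is -1.

-1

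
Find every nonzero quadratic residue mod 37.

Square k = 1,…,18 (k and 37−k give the same square):
1²=1, 2²=4, 3²=9, 4²=16, 5²=25, 6²=36, 7²≡12, 8²≡27, 9²≡7, 10²≡26, 11²≡10, 12²≡33, 13²≡21, 14²≡11, 15²≡3, 16²≡34, 17²≡30, 18²≡28 (mod 37).
So the quadratic residues mod 37 are {1, 3, 4, 7, 9, 10, 11, 12, 16, 21, 25, 26, 27, 28, 30, 33, 34, 36}.

1, 3, 4, 7, 9, 10, 11, 12, 16, 21, 25, 26, 27, 28, 30, 33, 34, 36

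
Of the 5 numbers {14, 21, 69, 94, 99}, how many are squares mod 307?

(14/307) = -1 → non-residue.
(21/307) = -1 → non-residue.
(69/307) = +1 → QR.
(94/307) = +1 → QR.
(99/307) = +1 → QR.
Total quadratic residues among the 5: 3.

3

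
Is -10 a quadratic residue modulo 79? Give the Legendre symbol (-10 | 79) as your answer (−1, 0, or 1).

First reduce: -10 ≡ 69 (mod 79).
Reciprocity: 69 ≡ 1 and 79 ≡ 3 (mod 4), so (69/79) = +(79/69).
Reduce top mod 69: now compute (10/69).
Pull out 2: since 69 ≡ 5 (mod 8), (2/69) = -1.
Reciprocity: 5 ≡ 1 and 69 ≡ 1 (mod 4), so (5/69) = +(69/5).
Reduce top mod 5: now compute (4/5).
Pull out 2^2: since 5 ≡ 5 (mod 8), (2/5) = -1, so (2/5)^2 = +1.
Reached (1/5) = 1. Collecting the sign flips along the way, the symbol is -1.

-1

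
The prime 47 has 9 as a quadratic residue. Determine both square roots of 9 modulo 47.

Since 47 ≡ 3 (mod 4), a square root of 9 is 9^((47+1)/4) = 9^12 mod 47.
Repeated squaring: 9^2≡34, 9^4≡28, 9^8≡32 (mod 47).
9^12 = 9^(8+4) ≡ 3 (mod 47).
Check: 3² = 9 ≡ 9 (mod 47). The two roots are 3 and 44.

3, 44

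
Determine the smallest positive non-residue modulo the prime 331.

(2/331) = −1, so 2 is the smallest positive non-residue mod 331.

2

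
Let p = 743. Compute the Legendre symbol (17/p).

-1

Reciprocity: 17 ≡ 1 and 743 ≡ 3 (mod 4), so (17/743) = +(743/17).
Reduce top mod 17: now compute (12/17).
Pull out 2^2: since 17 ≡ 1 (mod 8), (2/17) = +1, so (2/17)^2 = +1.
Reciprocity: 3 ≡ 3 and 17 ≡ 1 (mod 4), so (3/17) = +(17/3).
Reduce top mod 3: now compute (2/3).
Pull out 2: since 3 ≡ 3 (mod 8), (2/3) = -1.
Reached (1/3) = 1. Collecting the sign flips along the way, the symbol is -1.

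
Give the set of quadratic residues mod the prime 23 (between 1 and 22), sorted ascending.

Square k = 1,…,11 (k and 23−k give the same square):
1²=1, 2²=4, 3²=9, 4²=16, 5²≡2, 6²≡13, 7²≡3, 8²≡18, 9²≡12, 10²≡8, 11²≡6 (mod 23).
So the quadratic residues mod 23 are {1, 2, 3, 4, 6, 8, 9, 12, 13, 16, 18}.

1 2 3 4 6 8 9 12 13 16 18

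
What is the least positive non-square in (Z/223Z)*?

3

(2/223) = +1, so 2 is a residue.
(3/223) = −1, so 3 is the smallest positive non-residue mod 223.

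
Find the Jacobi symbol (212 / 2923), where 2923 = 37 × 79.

-1

Pull out 2^2: since 2923 ≡ 3 (mod 8), (2/2923) = -1, so (2/2923)^2 = +1.
Reciprocity: 53 ≡ 1 and 2923 ≡ 3 (mod 4), so (53/2923) = +(2923/53).
Reduce top mod 53: now compute (8/53).
Pull out 2^3: since 53 ≡ 5 (mod 8), (2/53) = -1, so (2/53)^3 = -1.
Reached (1/53) = 1. Collecting the sign flips along the way, the symbol is -1.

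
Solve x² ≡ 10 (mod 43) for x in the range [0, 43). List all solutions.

Since 43 ≡ 3 (mod 4), a square root of 10 is 10^((43+1)/4) = 10^11 mod 43.
Repeated squaring: 10^2≡14, 10^4≡24, 10^8≡17 (mod 43).
10^11 = 10^(8+2+1) ≡ 15 (mod 43).
Check: 15² = 225 ≡ 10 (mod 43). The two roots are 15 and 28.

15, 28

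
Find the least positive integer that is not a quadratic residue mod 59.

2

(2/59) = −1, so 2 is the smallest positive non-residue mod 59.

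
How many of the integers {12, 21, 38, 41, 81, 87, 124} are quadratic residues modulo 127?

6

(12/127) = -1 → non-residue.
(21/127) = +1 → QR.
(38/127) = +1 → QR.
(41/127) = +1 → QR.
(81/127) = +1 → QR.
(87/127) = +1 → QR.
(124/127) = +1 → QR.
Total quadratic residues among the 7: 6.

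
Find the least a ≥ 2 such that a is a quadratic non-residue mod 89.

(2/89) = +1, so 2 is a residue.
(3/89) = −1, so 3 is the smallest positive non-residue mod 89.

3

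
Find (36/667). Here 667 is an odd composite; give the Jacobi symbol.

Pull out 2^2: since 667 ≡ 3 (mod 8), (2/667) = -1, so (2/667)^2 = +1.
Reciprocity: 9 ≡ 1 and 667 ≡ 3 (mod 4), so (9/667) = +(667/9).
Reduce top mod 9: now compute (1/9).
Reached (1/9) = 1. Collecting the sign flips along the way, the symbol is +1.

1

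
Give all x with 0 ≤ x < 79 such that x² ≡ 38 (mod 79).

14, 65

Since 79 ≡ 3 (mod 4), a square root of 38 is 38^((79+1)/4) = 38^20 mod 79.
Repeated squaring: 38^2≡22, 38^4≡10, 38^8≡21, 38^16≡46 (mod 79).
38^20 = 38^(16+4) ≡ 65 (mod 79).
Check: 65² = 4225 ≡ 38 (mod 79). The two roots are 14 and 65.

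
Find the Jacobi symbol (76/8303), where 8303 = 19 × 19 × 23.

Pull out 2^2: since 8303 ≡ 7 (mod 8), (2/8303) = +1, so (2/8303)^2 = +1.
Reciprocity: 19 ≡ 3 and 8303 ≡ 3 (mod 4), so (19/8303) = −(8303/19).
Reduce top mod 19: now compute (0/19).
Top reduces to 0: gcd > 1, so the symbol is 0.

0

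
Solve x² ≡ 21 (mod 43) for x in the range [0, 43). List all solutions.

8, 35

Since 43 ≡ 3 (mod 4), a square root of 21 is 21^((43+1)/4) = 21^11 mod 43.
Repeated squaring: 21^2≡11, 21^4≡35, 21^8≡21 (mod 43).
21^11 = 21^(8+2+1) ≡ 35 (mod 43).
Check: 35² = 1225 ≡ 21 (mod 43). The two roots are 8 and 35.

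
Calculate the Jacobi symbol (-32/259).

First reduce: -32 ≡ 227 (mod 259).
Reciprocity: 227 ≡ 3 and 259 ≡ 3 (mod 4), so (227/259) = −(259/227).
Reduce top mod 227: now compute (32/227).
Pull out 2^5: since 227 ≡ 3 (mod 8), (2/227) = -1, so (2/227)^5 = -1.
Reached (1/227) = 1. Collecting the sign flips along the way, the symbol is +1.

1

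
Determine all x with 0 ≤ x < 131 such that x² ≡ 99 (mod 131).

Since 131 ≡ 3 (mod 4), a square root of 99 is 99^((131+1)/4) = 99^33 mod 131.
Repeated squaring: 99^2≡107, 99^4≡52, 99^8≡84, 99^16≡113, 99^32≡62 (mod 131).
99^33 = 99^(32+1) ≡ 112 (mod 131).
Check: 112² = 12544 ≡ 99 (mod 131). The two roots are 19 and 112.

19, 112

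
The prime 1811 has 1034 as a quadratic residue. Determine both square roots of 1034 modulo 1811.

709, 1102

Since 1811 ≡ 3 (mod 4), a square root of 1034 is 1034^((1811+1)/4) = 1034^453 mod 1811.
Repeated squaring: 1034^2≡666, 1034^4≡1672, 1034^8≡1211, 1034^16≡1422, 1034^32≡1008, 1034^64≡93, 1034^128≡1405, 1034^256≡35 (mod 1811).
1034^453 = 1034^(256+128+64+4+1) ≡ 1102 (mod 1811).
Check: 1102² = 1214404 ≡ 1034 (mod 1811). The two roots are 709 and 1102.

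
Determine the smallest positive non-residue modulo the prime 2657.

(2/2657) = +1, so 2 is a residue.
(3/2657) = −1, so 3 is the smallest positive non-residue mod 2657.

3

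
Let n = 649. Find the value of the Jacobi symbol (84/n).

-1

Pull out 2^2: since 649 ≡ 1 (mod 8), (2/649) = +1, so (2/649)^2 = +1.
Reciprocity: 21 ≡ 1 and 649 ≡ 1 (mod 4), so (21/649) = +(649/21).
Reduce top mod 21: now compute (19/21).
Reciprocity: 19 ≡ 3 and 21 ≡ 1 (mod 4), so (19/21) = +(21/19).
Reduce top mod 19: now compute (2/19).
Pull out 2: since 19 ≡ 3 (mod 8), (2/19) = -1.
Reached (1/19) = 1. Collecting the sign flips along the way, the symbol is -1.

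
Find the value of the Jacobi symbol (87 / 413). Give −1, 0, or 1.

-1

Reciprocity: 87 ≡ 3 and 413 ≡ 1 (mod 4), so (87/413) = +(413/87).
Reduce top mod 87: now compute (65/87).
Reciprocity: 65 ≡ 1 and 87 ≡ 3 (mod 4), so (65/87) = +(87/65).
Reduce top mod 65: now compute (22/65).
Pull out 2: since 65 ≡ 1 (mod 8), (2/65) = +1.
Reciprocity: 11 ≡ 3 and 65 ≡ 1 (mod 4), so (11/65) = +(65/11).
Reduce top mod 11: now compute (10/11).
Pull out 2: since 11 ≡ 3 (mod 8), (2/11) = -1.
Reciprocity: 5 ≡ 1 and 11 ≡ 3 (mod 4), so (5/11) = +(11/5).
Reduce top mod 5: now compute (1/5).
Reached (1/5) = 1. Collecting the sign flips along the way, the symbol is -1.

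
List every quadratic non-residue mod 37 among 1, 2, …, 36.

Square k = 1,…,18 (k and 37−k give the same square):
1²=1, 2²=4, 3²=9, 4²=16, 5²=25, 6²=36, 7²≡12, 8²≡27, 9²≡7, 10²≡26, 11²≡10, 12²≡33, 13²≡21, 14²≡11, 15²≡3, 16²≡34, 17²≡30, 18²≡28 (mod 37).
The residues are {1, 3, 4, 7, 9, 10, 11, 12, 16, 21, 25, 26, 27, 28, 30, 33, 34, 36}; the non-residues are the remaining 18 nonzero classes.

2, 5, 6, 8, 13, 14, 15, 17, 18, 19, 20, 22, 23, 24, 29, 31, 32, 35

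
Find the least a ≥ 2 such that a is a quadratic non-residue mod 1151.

13

(2/1151) = +1, so 2 is a residue.
(3/1151) = +1, so 3 is a residue.
(4/1151) = +1, so 4 is a residue.
(5/1151) = +1, so 5 is a residue.
(6/1151) = +1, so 6 is a residue.
(7/1151) = +1, so 7 is a residue.
(8/1151) = +1, so 8 is a residue.
(9/1151) = +1, so 9 is a residue.
(10/1151) = +1, so 10 is a residue.
(11/1151) = +1, so 11 is a residue.
(12/1151) = +1, so 12 is a residue.
(13/1151) = −1, so 13 is the smallest positive non-residue mod 1151.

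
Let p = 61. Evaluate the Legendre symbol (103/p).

First reduce: 103 ≡ 42 (mod 61).
Pull out 2: since 61 ≡ 5 (mod 8), (2/61) = -1.
Reciprocity: 21 ≡ 1 and 61 ≡ 1 (mod 4), so (21/61) = +(61/21).
Reduce top mod 21: now compute (19/21).
Reciprocity: 19 ≡ 3 and 21 ≡ 1 (mod 4), so (19/21) = +(21/19).
Reduce top mod 19: now compute (2/19).
Pull out 2: since 19 ≡ 3 (mod 8), (2/19) = -1.
Reached (1/19) = 1. Collecting the sign flips along the way, the symbol is +1.

1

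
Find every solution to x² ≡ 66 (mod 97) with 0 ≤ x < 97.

39, 58

97 ≡ 1 (mod 4), so we find a root by search.
Trying successive values, 39² = 1521 ≡ 66 (mod 97). The other root is 97 − 39 = 58.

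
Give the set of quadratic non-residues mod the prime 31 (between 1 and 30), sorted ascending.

Square k = 1,…,15 (k and 31−k give the same square):
1²=1, 2²=4, 3²=9, 4²=16, 5²=25, 6²≡5, 7²≡18, 8²≡2, 9²≡19, 10²≡7, 11²≡28, 12²≡20, 13²≡14, 14²≡10, 15²≡8 (mod 31).
The residues are {1, 2, 4, 5, 7, 8, 9, 10, 14, 16, 18, 19, 20, 25, 28}; the non-residues are the remaining 15 nonzero classes.

3 6 11 12 13 15 17 21 22 23 24 26 27 29 30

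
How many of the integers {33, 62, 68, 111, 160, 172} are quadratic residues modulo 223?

(33/223) = +1 → QR.
(62/223) = +1 → QR.
(68/223) = +1 → QR.
(111/223) = -1 → non-residue.
(160/223) = -1 → non-residue.
(172/223) = +1 → QR.
Total quadratic residues among the 6: 4.

4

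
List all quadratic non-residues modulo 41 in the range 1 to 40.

3,6,7,11,12,13,14,15,17,19,22,24,26,27,28,29,30,34,35,38

Square k = 1,…,20 (k and 41−k give the same square):
1²=1, 2²=4, 3²=9, 4²=16, 5²=25, 6²=36, 7²≡8, 8²≡23, 9²≡40, 10²≡18, 11²≡39, 12²≡21, 13²≡5, 14²≡32, 15²≡20, 16²≡10, 17²≡2, 18²≡37, 19²≡33, 20²≡31 (mod 41).
The residues are {1, 2, 4, 5, 8, 9, 10, 16, 18, 20, 21, 23, 25, 31, 32, 33, 36, 37, 39, 40}; the non-residues are the remaining 20 nonzero classes.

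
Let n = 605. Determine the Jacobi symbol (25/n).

0

Reciprocity: 25 ≡ 1 and 605 ≡ 1 (mod 4), so (25/605) = +(605/25).
Reduce top mod 25: now compute (5/25).
Reciprocity: 5 ≡ 1 and 25 ≡ 1 (mod 4), so (5/25) = +(25/5).
Reduce top mod 5: now compute (0/5).
Top reduces to 0: gcd > 1, so the symbol is 0.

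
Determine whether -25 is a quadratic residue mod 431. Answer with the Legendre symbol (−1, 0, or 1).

First reduce: -25 ≡ 406 (mod 431).
Pull out 2: since 431 ≡ 7 (mod 8), (2/431) = +1.
Reciprocity: 203 ≡ 3 and 431 ≡ 3 (mod 4), so (203/431) = −(431/203).
Reduce top mod 203: now compute (25/203).
Reciprocity: 25 ≡ 1 and 203 ≡ 3 (mod 4), so (25/203) = +(203/25).
Reduce top mod 25: now compute (3/25).
Reciprocity: 3 ≡ 3 and 25 ≡ 1 (mod 4), so (3/25) = +(25/3).
Reduce top mod 3: now compute (1/3).
Reached (1/3) = 1. Collecting the sign flips along the way, the symbol is -1.

-1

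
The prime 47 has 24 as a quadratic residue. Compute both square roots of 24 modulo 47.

20, 27

Since 47 ≡ 3 (mod 4), a square root of 24 is 24^((47+1)/4) = 24^12 mod 47.
Repeated squaring: 24^2≡12, 24^4≡3, 24^8≡9 (mod 47).
24^12 = 24^(8+4) ≡ 27 (mod 47).
Check: 27² = 729 ≡ 24 (mod 47). The two roots are 20 and 27.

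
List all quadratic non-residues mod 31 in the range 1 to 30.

Square k = 1,…,15 (k and 31−k give the same square):
1²=1, 2²=4, 3²=9, 4²=16, 5²=25, 6²≡5, 7²≡18, 8²≡2, 9²≡19, 10²≡7, 11²≡28, 12²≡20, 13²≡14, 14²≡10, 15²≡8 (mod 31).
The residues are {1, 2, 4, 5, 7, 8, 9, 10, 14, 16, 18, 19, 20, 25, 28}; the non-residues are the remaining 15 nonzero classes.

3, 6, 11, 12, 13, 15, 17, 21, 22, 23, 24, 26, 27, 29, 30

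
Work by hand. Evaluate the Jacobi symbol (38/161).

Pull out 2: since 161 ≡ 1 (mod 8), (2/161) = +1.
Reciprocity: 19 ≡ 3 and 161 ≡ 1 (mod 4), so (19/161) = +(161/19).
Reduce top mod 19: now compute (9/19).
Reciprocity: 9 ≡ 1 and 19 ≡ 3 (mod 4), so (9/19) = +(19/9).
Reduce top mod 9: now compute (1/9).
Reached (1/9) = 1. Collecting the sign flips along the way, the symbol is +1.

1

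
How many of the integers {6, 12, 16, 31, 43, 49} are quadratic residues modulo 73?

(6/73) = +1 → QR.
(12/73) = +1 → QR.
(16/73) = +1 → QR.
(31/73) = -1 → non-residue.
(43/73) = -1 → non-residue.
(49/73) = +1 → QR.
Total quadratic residues among the 6: 4.

4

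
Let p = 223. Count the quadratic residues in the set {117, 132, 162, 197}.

3

(117/223) = -1 → non-residue.
(132/223) = +1 → QR.
(162/223) = +1 → QR.
(197/223) = +1 → QR.
Total quadratic residues among the 4: 3.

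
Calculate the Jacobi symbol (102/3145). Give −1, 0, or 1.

0

Pull out 2: since 3145 ≡ 1 (mod 8), (2/3145) = +1.
Reciprocity: 51 ≡ 3 and 3145 ≡ 1 (mod 4), so (51/3145) = +(3145/51).
Reduce top mod 51: now compute (34/51).
Pull out 2: since 51 ≡ 3 (mod 8), (2/51) = -1.
Reciprocity: 17 ≡ 1 and 51 ≡ 3 (mod 4), so (17/51) = +(51/17).
Reduce top mod 17: now compute (0/17).
Top reduces to 0: gcd > 1, so the symbol is 0.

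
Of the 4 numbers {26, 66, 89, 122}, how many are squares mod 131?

1

(26/131) = -1 → non-residue.
(66/131) = -1 → non-residue.
(89/131) = +1 → QR.
(122/131) = -1 → non-residue.
Total quadratic residues among the 4: 1.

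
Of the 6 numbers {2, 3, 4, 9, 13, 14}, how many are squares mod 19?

2

(2/19) = -1 → non-residue.
(3/19) = -1 → non-residue.
(4/19) = +1 → QR.
(9/19) = +1 → QR.
(13/19) = -1 → non-residue.
(14/19) = -1 → non-residue.
Total quadratic residues among the 6: 2.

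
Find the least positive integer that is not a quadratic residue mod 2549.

2

(2/2549) = −1, so 2 is the smallest positive non-residue mod 2549.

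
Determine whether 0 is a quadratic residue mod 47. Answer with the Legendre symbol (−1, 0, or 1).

Top reduces to 0: gcd > 1, so the symbol is 0.

0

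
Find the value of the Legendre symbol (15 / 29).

-1

Reciprocity: 15 ≡ 3 and 29 ≡ 1 (mod 4), so (15/29) = +(29/15).
Reduce top mod 15: now compute (14/15).
Pull out 2: since 15 ≡ 7 (mod 8), (2/15) = +1.
Reciprocity: 7 ≡ 3 and 15 ≡ 3 (mod 4), so (7/15) = −(15/7).
Reduce top mod 7: now compute (1/7).
Reached (1/7) = 1. Collecting the sign flips along the way, the symbol is -1.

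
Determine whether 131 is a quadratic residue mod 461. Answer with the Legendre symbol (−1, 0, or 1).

-1

Reciprocity: 131 ≡ 3 and 461 ≡ 1 (mod 4), so (131/461) = +(461/131).
Reduce top mod 131: now compute (68/131).
Pull out 2^2: since 131 ≡ 3 (mod 8), (2/131) = -1, so (2/131)^2 = +1.
Reciprocity: 17 ≡ 1 and 131 ≡ 3 (mod 4), so (17/131) = +(131/17).
Reduce top mod 17: now compute (12/17).
Pull out 2^2: since 17 ≡ 1 (mod 8), (2/17) = +1, so (2/17)^2 = +1.
Reciprocity: 3 ≡ 3 and 17 ≡ 1 (mod 4), so (3/17) = +(17/3).
Reduce top mod 3: now compute (2/3).
Pull out 2: since 3 ≡ 3 (mod 8), (2/3) = -1.
Reached (1/3) = 1. Collecting the sign flips along the way, the symbol is -1.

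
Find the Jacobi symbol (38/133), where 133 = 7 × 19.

Pull out 2: since 133 ≡ 5 (mod 8), (2/133) = -1.
Reciprocity: 19 ≡ 3 and 133 ≡ 1 (mod 4), so (19/133) = +(133/19).
Reduce top mod 19: now compute (0/19).
Top reduces to 0: gcd > 1, so the symbol is 0.

0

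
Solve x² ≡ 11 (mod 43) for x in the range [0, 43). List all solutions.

21, 22

Since 43 ≡ 3 (mod 4), a square root of 11 is 11^((43+1)/4) = 11^11 mod 43.
Repeated squaring: 11^2≡35, 11^4≡21, 11^8≡11 (mod 43).
11^11 = 11^(8+2+1) ≡ 21 (mod 43).
Check: 21² = 441 ≡ 11 (mod 43). The two roots are 21 and 22.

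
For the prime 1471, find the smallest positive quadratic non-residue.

3

(2/1471) = +1, so 2 is a residue.
(3/1471) = −1, so 3 is the smallest positive non-residue mod 1471.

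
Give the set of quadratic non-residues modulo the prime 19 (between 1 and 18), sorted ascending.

Square k = 1,…,9 (k and 19−k give the same square):
1²=1, 2²=4, 3²=9, 4²=16, 5²≡6, 6²≡17, 7²≡11, 8²≡7, 9²≡5 (mod 19).
The residues are {1, 4, 5, 6, 7, 9, 11, 16, 17}; the non-residues are the remaining 9 nonzero classes.

2, 3, 8, 10, 12, 13, 14, 15, 18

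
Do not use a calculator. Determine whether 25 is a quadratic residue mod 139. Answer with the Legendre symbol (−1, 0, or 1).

Euler's criterion: (25/139) ≡ 25^69 (mod 139).
25^2 ≡ 69 (mod 139)
25^4 ≡ 35 (mod 139)
25^8 ≡ 113 (mod 139)
25^16 ≡ 120 (mod 139)
25^32 ≡ 83 (mod 139)
25^64 ≡ 78 (mod 139)
25^69 = 25^(64+4+1) ≡ 1 (mod 139).
Result is 1, so (25/139) = 1.

1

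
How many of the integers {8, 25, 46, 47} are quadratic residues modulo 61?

(8/61) = -1 → non-residue.
(25/61) = +1 → QR.
(46/61) = +1 → QR.
(47/61) = +1 → QR.
Total quadratic residues among the 4: 3.

3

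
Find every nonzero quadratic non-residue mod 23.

5, 7, 10, 11, 14, 15, 17, 19, 20, 21, 22

Square k = 1,…,11 (k and 23−k give the same square):
1²=1, 2²=4, 3²=9, 4²=16, 5²≡2, 6²≡13, 7²≡3, 8²≡18, 9²≡12, 10²≡8, 11²≡6 (mod 23).
The residues are {1, 2, 3, 4, 6, 8, 9, 12, 13, 16, 18}; the non-residues are the remaining 11 nonzero classes.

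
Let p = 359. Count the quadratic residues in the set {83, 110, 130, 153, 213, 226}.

2

(83/359) = -1 → non-residue.
(110/359) = +1 → QR.
(130/359) = -1 → non-residue.
(153/359) = +1 → QR.
(213/359) = -1 → non-residue.
(226/359) = -1 → non-residue.
Total quadratic residues among the 6: 2.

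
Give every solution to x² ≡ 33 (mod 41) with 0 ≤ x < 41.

19, 22

41 ≡ 1 (mod 4), so we find a root by search.
Trying successive values, 19² = 361 ≡ 33 (mod 41). The other root is 41 − 19 = 22.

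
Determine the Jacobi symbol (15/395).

Reciprocity: 15 ≡ 3 and 395 ≡ 3 (mod 4), so (15/395) = −(395/15).
Reduce top mod 15: now compute (5/15).
Reciprocity: 5 ≡ 1 and 15 ≡ 3 (mod 4), so (5/15) = +(15/5).
Reduce top mod 5: now compute (0/5).
Top reduces to 0: gcd > 1, so the symbol is 0.

0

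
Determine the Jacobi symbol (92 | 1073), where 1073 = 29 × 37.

-1

Pull out 2^2: since 1073 ≡ 1 (mod 8), (2/1073) = +1, so (2/1073)^2 = +1.
Reciprocity: 23 ≡ 3 and 1073 ≡ 1 (mod 4), so (23/1073) = +(1073/23).
Reduce top mod 23: now compute (15/23).
Reciprocity: 15 ≡ 3 and 23 ≡ 3 (mod 4), so (15/23) = −(23/15).
Reduce top mod 15: now compute (8/15).
Pull out 2^3: since 15 ≡ 7 (mod 8), (2/15) = +1, so (2/15)^3 = +1.
Reached (1/15) = 1. Collecting the sign flips along the way, the symbol is -1.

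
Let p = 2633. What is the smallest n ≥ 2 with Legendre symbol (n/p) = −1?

3

(2/2633) = +1, so 2 is a residue.
(3/2633) = −1, so 3 is the smallest positive non-residue mod 2633.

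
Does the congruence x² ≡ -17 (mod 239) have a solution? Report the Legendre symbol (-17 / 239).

-1

Euler's criterion: (-17/239) ≡ 222^119 (mod 239).
222^2 ≡ 50 (mod 239)
222^4 ≡ 110 (mod 239)
222^8 ≡ 150 (mod 239)
222^16 ≡ 34 (mod 239)
222^32 ≡ 200 (mod 239)
222^64 ≡ 87 (mod 239)
222^119 = 222^(64+32+16+4+2+1) ≡ 238 (mod 239).
Result is 238 ≡ −1, so (-17/239) = −1.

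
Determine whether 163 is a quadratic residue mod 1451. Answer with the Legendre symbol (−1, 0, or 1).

Reciprocity: 163 ≡ 3 and 1451 ≡ 3 (mod 4), so (163/1451) = −(1451/163).
Reduce top mod 163: now compute (147/163).
Reciprocity: 147 ≡ 3 and 163 ≡ 3 (mod 4), so (147/163) = −(163/147).
Reduce top mod 147: now compute (16/147).
Pull out 2^4: since 147 ≡ 3 (mod 8), (2/147) = -1, so (2/147)^4 = +1.
Reached (1/147) = 1. Collecting the sign flips along the way, the symbol is +1.

1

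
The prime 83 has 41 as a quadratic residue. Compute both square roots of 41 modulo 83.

37, 46

Since 83 ≡ 3 (mod 4), a square root of 41 is 41^((83+1)/4) = 41^21 mod 83.
Repeated squaring: 41^2≡21, 41^4≡26, 41^8≡12, 41^16≡61 (mod 83).
41^21 = 41^(16+4+1) ≡ 37 (mod 83).
Check: 37² = 1369 ≡ 41 (mod 83). The two roots are 37 and 46.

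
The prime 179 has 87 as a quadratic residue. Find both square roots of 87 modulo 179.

83, 96

Since 179 ≡ 3 (mod 4), a square root of 87 is 87^((179+1)/4) = 87^45 mod 179.
Repeated squaring: 87^2≡51, 87^4≡95, 87^8≡75, 87^16≡76, 87^32≡48 (mod 179).
87^45 = 87^(32+8+4+1) ≡ 83 (mod 179).
Check: 83² = 6889 ≡ 87 (mod 179). The two roots are 83 and 96.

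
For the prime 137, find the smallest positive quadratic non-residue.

(2/137) = +1, so 2 is a residue.
(3/137) = −1, so 3 is the smallest positive non-residue mod 137.

3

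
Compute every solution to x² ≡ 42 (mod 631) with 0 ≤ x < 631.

Since 631 ≡ 3 (mod 4), a square root of 42 is 42^((631+1)/4) = 42^158 mod 631.
Repeated squaring: 42^2≡502, 42^4≡235, 42^8≡328, 42^16≡314, 42^32≡160, 42^64≡360, 42^128≡245 (mod 631).
42^158 = 42^(128+16+8+4+2) ≡ 513 (mod 631).
Check: 513² = 263169 ≡ 42 (mod 631). The two roots are 118 and 513.

118, 513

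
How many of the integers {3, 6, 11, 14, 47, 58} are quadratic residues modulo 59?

(3/59) = +1 → QR.
(6/59) = -1 → non-residue.
(11/59) = -1 → non-residue.
(14/59) = -1 → non-residue.
(47/59) = -1 → non-residue.
(58/59) = -1 → non-residue.
Total quadratic residues among the 6: 1.

1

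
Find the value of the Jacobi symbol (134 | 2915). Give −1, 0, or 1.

Pull out 2: since 2915 ≡ 3 (mod 8), (2/2915) = -1.
Reciprocity: 67 ≡ 3 and 2915 ≡ 3 (mod 4), so (67/2915) = −(2915/67).
Reduce top mod 67: now compute (34/67).
Pull out 2: since 67 ≡ 3 (mod 8), (2/67) = -1.
Reciprocity: 17 ≡ 1 and 67 ≡ 3 (mod 4), so (17/67) = +(67/17).
Reduce top mod 17: now compute (16/17).
Pull out 2^4: since 17 ≡ 1 (mod 8), (2/17) = +1, so (2/17)^4 = +1.
Reached (1/17) = 1. Collecting the sign flips along the way, the symbol is -1.

-1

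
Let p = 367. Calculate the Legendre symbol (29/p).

Reciprocity: 29 ≡ 1 and 367 ≡ 3 (mod 4), so (29/367) = +(367/29).
Reduce top mod 29: now compute (19/29).
Reciprocity: 19 ≡ 3 and 29 ≡ 1 (mod 4), so (19/29) = +(29/19).
Reduce top mod 19: now compute (10/19).
Pull out 2: since 19 ≡ 3 (mod 8), (2/19) = -1.
Reciprocity: 5 ≡ 1 and 19 ≡ 3 (mod 4), so (5/19) = +(19/5).
Reduce top mod 5: now compute (4/5).
Pull out 2^2: since 5 ≡ 5 (mod 8), (2/5) = -1, so (2/5)^2 = +1.
Reached (1/5) = 1. Collecting the sign flips along the way, the symbol is -1.

-1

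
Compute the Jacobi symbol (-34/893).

First reduce: -34 ≡ 859 (mod 893).
Reciprocity: 859 ≡ 3 and 893 ≡ 1 (mod 4), so (859/893) = +(893/859).
Reduce top mod 859: now compute (34/859).
Pull out 2: since 859 ≡ 3 (mod 8), (2/859) = -1.
Reciprocity: 17 ≡ 1 and 859 ≡ 3 (mod 4), so (17/859) = +(859/17).
Reduce top mod 17: now compute (9/17).
Reciprocity: 9 ≡ 1 and 17 ≡ 1 (mod 4), so (9/17) = +(17/9).
Reduce top mod 9: now compute (8/9).
Pull out 2^3: since 9 ≡ 1 (mod 8), (2/9) = +1, so (2/9)^3 = +1.
Reached (1/9) = 1. Collecting the sign flips along the way, the symbol is -1.

-1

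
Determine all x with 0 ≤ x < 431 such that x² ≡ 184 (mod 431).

132, 299

Since 431 ≡ 3 (mod 4), a square root of 184 is 184^((431+1)/4) = 184^108 mod 431.
Repeated squaring: 184^2≡238, 184^4≡183, 184^8≡302, 184^16≡263, 184^32≡209, 184^64≡150 (mod 431).
184^108 = 184^(64+32+8+4) ≡ 132 (mod 431).
Check: 132² = 17424 ≡ 184 (mod 431). The two roots are 132 and 299.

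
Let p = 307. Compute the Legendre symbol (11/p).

Reciprocity: 11 ≡ 3 and 307 ≡ 3 (mod 4), so (11/307) = −(307/11).
Reduce top mod 11: now compute (10/11).
Pull out 2: since 11 ≡ 3 (mod 8), (2/11) = -1.
Reciprocity: 5 ≡ 1 and 11 ≡ 3 (mod 4), so (5/11) = +(11/5).
Reduce top mod 5: now compute (1/5).
Reached (1/5) = 1. Collecting the sign flips along the way, the symbol is +1.

1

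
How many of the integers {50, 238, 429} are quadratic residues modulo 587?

1

(50/587) = -1 → non-residue.
(238/587) = -1 → non-residue.
(429/587) = +1 → QR.
Total quadratic residues among the 3: 1.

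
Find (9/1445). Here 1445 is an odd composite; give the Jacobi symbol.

1

Reciprocity: 9 ≡ 1 and 1445 ≡ 1 (mod 4), so (9/1445) = +(1445/9).
Reduce top mod 9: now compute (5/9).
Reciprocity: 5 ≡ 1 and 9 ≡ 1 (mod 4), so (5/9) = +(9/5).
Reduce top mod 5: now compute (4/5).
Pull out 2^2: since 5 ≡ 5 (mod 8), (2/5) = -1, so (2/5)^2 = +1.
Reached (1/5) = 1. Collecting the sign flips along the way, the symbol is +1.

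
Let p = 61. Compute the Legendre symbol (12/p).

1

Pull out 2^2: since 61 ≡ 5 (mod 8), (2/61) = -1, so (2/61)^2 = +1.
Reciprocity: 3 ≡ 3 and 61 ≡ 1 (mod 4), so (3/61) = +(61/3).
Reduce top mod 3: now compute (1/3).
Reached (1/3) = 1. Collecting the sign flips along the way, the symbol is +1.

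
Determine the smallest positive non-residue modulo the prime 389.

2

(2/389) = −1, so 2 is the smallest positive non-residue mod 389.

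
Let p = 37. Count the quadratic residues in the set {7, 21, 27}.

3

(7/37) = +1 → QR.
(21/37) = +1 → QR.
(27/37) = +1 → QR.
Total quadratic residues among the 3: 3.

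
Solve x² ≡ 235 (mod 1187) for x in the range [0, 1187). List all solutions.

Since 1187 ≡ 3 (mod 4), a square root of 235 is 235^((1187+1)/4) = 235^297 mod 1187.
Repeated squaring: 235^2≡623, 235^4≡1167, 235^8≡400, 235^16≡942, 235^32≡675, 235^64≡1004, 235^128≡253, 235^256≡1098 (mod 1187).
235^297 = 235^(256+32+8+1) ≡ 418 (mod 1187).
Check: 418² = 174724 ≡ 235 (mod 1187). The two roots are 418 and 769.

418, 769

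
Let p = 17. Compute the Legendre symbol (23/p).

Euler's criterion: (23/17) ≡ 6^8 (mod 17).
6^2 ≡ 2 (mod 17)
6^4 ≡ 4 (mod 17)
6^8 ≡ 16 (mod 17)
6^8 = 6^(8) ≡ 16 (mod 17).
Result is 16 ≡ −1, so (23/17) = −1.

-1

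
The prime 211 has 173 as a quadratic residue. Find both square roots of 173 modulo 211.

Since 211 ≡ 3 (mod 4), a square root of 173 is 173^((211+1)/4) = 173^53 mod 211.
Repeated squaring: 173^2≡178, 173^4≡34, 173^8≡101, 173^16≡73, 173^32≡54 (mod 211).
173^53 = 173^(32+16+4+1) ≡ 54 (mod 211).
Check: 54² = 2916 ≡ 173 (mod 211). The two roots are 54 and 157.

54, 157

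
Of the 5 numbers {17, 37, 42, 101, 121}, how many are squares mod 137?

(17/137) = +1 → QR.
(37/137) = +1 → QR.
(42/137) = -1 → non-residue.
(101/137) = +1 → QR.
(121/137) = +1 → QR.
Total quadratic residues among the 5: 4.

4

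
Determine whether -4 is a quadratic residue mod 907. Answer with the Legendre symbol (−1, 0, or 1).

First reduce: -4 ≡ 903 (mod 907).
Reciprocity: 903 ≡ 3 and 907 ≡ 3 (mod 4), so (903/907) = −(907/903).
Reduce top mod 903: now compute (4/903).
Pull out 2^2: since 903 ≡ 7 (mod 8), (2/903) = +1, so (2/903)^2 = +1.
Reached (1/903) = 1. Collecting the sign flips along the way, the symbol is -1.

-1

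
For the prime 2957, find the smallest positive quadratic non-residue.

2

(2/2957) = −1, so 2 is the smallest positive non-residue mod 2957.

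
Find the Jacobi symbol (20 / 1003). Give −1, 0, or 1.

Pull out 2^2: since 1003 ≡ 3 (mod 8), (2/1003) = -1, so (2/1003)^2 = +1.
Reciprocity: 5 ≡ 1 and 1003 ≡ 3 (mod 4), so (5/1003) = +(1003/5).
Reduce top mod 5: now compute (3/5).
Reciprocity: 3 ≡ 3 and 5 ≡ 1 (mod 4), so (3/5) = +(5/3).
Reduce top mod 3: now compute (2/3).
Pull out 2: since 3 ≡ 3 (mod 8), (2/3) = -1.
Reached (1/3) = 1. Collecting the sign flips along the way, the symbol is -1.

-1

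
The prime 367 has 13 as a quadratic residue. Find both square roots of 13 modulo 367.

115, 252

Since 367 ≡ 3 (mod 4), a square root of 13 is 13^((367+1)/4) = 13^92 mod 367.
Repeated squaring: 13^2≡169, 13^4≡302, 13^8≡188, 13^16≡112, 13^32≡66, 13^64≡319 (mod 367).
13^92 = 13^(64+16+8+4) ≡ 252 (mod 367).
Check: 252² = 63504 ≡ 13 (mod 367). The two roots are 115 and 252.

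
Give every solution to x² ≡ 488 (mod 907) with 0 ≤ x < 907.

88, 819

Since 907 ≡ 3 (mod 4), a square root of 488 is 488^((907+1)/4) = 488^227 mod 907.
Repeated squaring: 488^2≡510, 488^4≡698, 488^8≡145, 488^16≡164, 488^32≡593, 488^64≡640, 488^128≡543 (mod 907).
488^227 = 488^(128+64+32+2+1) ≡ 88 (mod 907).
Check: 88² = 7744 ≡ 488 (mod 907). The two roots are 88 and 819.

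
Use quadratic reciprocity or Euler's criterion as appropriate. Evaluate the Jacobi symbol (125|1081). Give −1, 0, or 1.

1

Reciprocity: 125 ≡ 1 and 1081 ≡ 1 (mod 4), so (125/1081) = +(1081/125).
Reduce top mod 125: now compute (81/125).
Reciprocity: 81 ≡ 1 and 125 ≡ 1 (mod 4), so (81/125) = +(125/81).
Reduce top mod 81: now compute (44/81).
Pull out 2^2: since 81 ≡ 1 (mod 8), (2/81) = +1, so (2/81)^2 = +1.
Reciprocity: 11 ≡ 3 and 81 ≡ 1 (mod 4), so (11/81) = +(81/11).
Reduce top mod 11: now compute (4/11).
Pull out 2^2: since 11 ≡ 3 (mod 8), (2/11) = -1, so (2/11)^2 = +1.
Reached (1/11) = 1. Collecting the sign flips along the way, the symbol is +1.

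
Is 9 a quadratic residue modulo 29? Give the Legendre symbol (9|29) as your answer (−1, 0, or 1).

1

Reciprocity: 9 ≡ 1 and 29 ≡ 1 (mod 4), so (9/29) = +(29/9).
Reduce top mod 9: now compute (2/9).
Pull out 2: since 9 ≡ 1 (mod 8), (2/9) = +1.
Reached (1/9) = 1. Collecting the sign flips along the way, the symbol is +1.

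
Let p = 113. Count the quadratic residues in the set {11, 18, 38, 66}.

2

(11/113) = +1 → QR.
(18/113) = +1 → QR.
(38/113) = -1 → non-residue.
(66/113) = -1 → non-residue.
Total quadratic residues among the 4: 2.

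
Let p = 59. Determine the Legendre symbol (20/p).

Euler's criterion: (20/59) ≡ 20^29 (mod 59).
20^2 ≡ 46 (mod 59)
20^4 ≡ 51 (mod 59)
20^8 ≡ 5 (mod 59)
20^16 ≡ 25 (mod 59)
20^29 = 20^(16+8+4+1) ≡ 1 (mod 59).
Result is 1, so (20/59) = 1.

1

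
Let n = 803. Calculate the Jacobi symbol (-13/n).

First reduce: -13 ≡ 790 (mod 803).
Pull out 2: since 803 ≡ 3 (mod 8), (2/803) = -1.
Reciprocity: 395 ≡ 3 and 803 ≡ 3 (mod 4), so (395/803) = −(803/395).
Reduce top mod 395: now compute (13/395).
Reciprocity: 13 ≡ 1 and 395 ≡ 3 (mod 4), so (13/395) = +(395/13).
Reduce top mod 13: now compute (5/13).
Reciprocity: 5 ≡ 1 and 13 ≡ 1 (mod 4), so (5/13) = +(13/5).
Reduce top mod 5: now compute (3/5).
Reciprocity: 3 ≡ 3 and 5 ≡ 1 (mod 4), so (3/5) = +(5/3).
Reduce top mod 3: now compute (2/3).
Pull out 2: since 3 ≡ 3 (mod 8), (2/3) = -1.
Reached (1/3) = 1. Collecting the sign flips along the way, the symbol is -1.

-1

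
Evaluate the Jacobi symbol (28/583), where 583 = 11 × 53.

-1

Pull out 2^2: since 583 ≡ 7 (mod 8), (2/583) = +1, so (2/583)^2 = +1.
Reciprocity: 7 ≡ 3 and 583 ≡ 3 (mod 4), so (7/583) = −(583/7).
Reduce top mod 7: now compute (2/7).
Pull out 2: since 7 ≡ 7 (mod 8), (2/7) = +1.
Reached (1/7) = 1. Collecting the sign flips along the way, the symbol is -1.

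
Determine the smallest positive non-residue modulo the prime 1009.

11

(2/1009) = +1, so 2 is a residue.
(3/1009) = +1, so 3 is a residue.
(4/1009) = +1, so 4 is a residue.
(5/1009) = +1, so 5 is a residue.
(6/1009) = +1, so 6 is a residue.
(7/1009) = +1, so 7 is a residue.
(8/1009) = +1, so 8 is a residue.
(9/1009) = +1, so 9 is a residue.
(10/1009) = +1, so 10 is a residue.
(11/1009) = −1, so 11 is the smallest positive non-residue mod 1009.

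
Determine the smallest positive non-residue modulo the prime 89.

3

(2/89) = +1, so 2 is a residue.
(3/89) = −1, so 3 is the smallest positive non-residue mod 89.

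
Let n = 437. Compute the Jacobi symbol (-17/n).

First reduce: -17 ≡ 420 (mod 437).
Pull out 2^2: since 437 ≡ 5 (mod 8), (2/437) = -1, so (2/437)^2 = +1.
Reciprocity: 105 ≡ 1 and 437 ≡ 1 (mod 4), so (105/437) = +(437/105).
Reduce top mod 105: now compute (17/105).
Reciprocity: 17 ≡ 1 and 105 ≡ 1 (mod 4), so (17/105) = +(105/17).
Reduce top mod 17: now compute (3/17).
Reciprocity: 3 ≡ 3 and 17 ≡ 1 (mod 4), so (3/17) = +(17/3).
Reduce top mod 3: now compute (2/3).
Pull out 2: since 3 ≡ 3 (mod 8), (2/3) = -1.
Reached (1/3) = 1. Collecting the sign flips along the way, the symbol is -1.

-1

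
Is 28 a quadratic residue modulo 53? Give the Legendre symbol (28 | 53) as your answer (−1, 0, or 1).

Euler's criterion: (28/53) ≡ 28^26 (mod 53).
28^2 ≡ 42 (mod 53)
28^4 ≡ 15 (mod 53)
28^8 ≡ 13 (mod 53)
28^16 ≡ 10 (mod 53)
28^26 = 28^(16+8+2) ≡ 1 (mod 53).
Result is 1, so (28/53) = 1.

1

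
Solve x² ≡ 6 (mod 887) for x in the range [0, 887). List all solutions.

Since 887 ≡ 3 (mod 4), a square root of 6 is 6^((887+1)/4) = 6^222 mod 887.
Repeated squaring: 6^2≡36, 6^4≡409, 6^8≡525, 6^16≡655, 6^32≡604, 6^64≡259, 6^128≡556 (mod 887).
6^222 = 6^(128+64+16+8+4+2) ≡ 569 (mod 887).
Check: 569² = 323761 ≡ 6 (mod 887). The two roots are 318 and 569.

318, 569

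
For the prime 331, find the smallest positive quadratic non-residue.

(2/331) = −1, so 2 is the smallest positive non-residue mod 331.

2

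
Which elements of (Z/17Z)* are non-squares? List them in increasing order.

Square k = 1,…,8 (k and 17−k give the same square):
1²=1, 2²=4, 3²=9, 4²=16, 5²≡8, 6²≡2, 7²≡15, 8²≡13 (mod 17).
The residues are {1, 2, 4, 8, 9, 13, 15, 16}; the non-residues are the remaining 8 nonzero classes.

3,5,6,7,10,11,12,14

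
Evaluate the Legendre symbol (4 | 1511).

Pull out 2^2: since 1511 ≡ 7 (mod 8), (2/1511) = +1, so (2/1511)^2 = +1.
Reached (1/1511) = 1. Collecting the sign flips along the way, the symbol is +1.

1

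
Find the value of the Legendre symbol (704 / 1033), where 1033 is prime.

-1

Euler's criterion: (704/1033) ≡ 704^516 (mod 1033).
704^2 ≡ 809 (mod 1033)
704^4 ≡ 592 (mod 1033)
704^8 ≡ 277 (mod 1033)
704^16 ≡ 287 (mod 1033)
704^32 ≡ 762 (mod 1033)
704^64 ≡ 98 (mod 1033)
704^128 ≡ 307 (mod 1033)
704^256 ≡ 246 (mod 1033)
704^512 ≡ 602 (mod 1033)
704^516 = 704^(512+4) ≡ 1032 (mod 1033).
Result is 1032 ≡ −1, so (704/1033) = −1.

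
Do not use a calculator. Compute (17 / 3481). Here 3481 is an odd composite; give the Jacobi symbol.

Reciprocity: 17 ≡ 1 and 3481 ≡ 1 (mod 4), so (17/3481) = +(3481/17).
Reduce top mod 17: now compute (13/17).
Reciprocity: 13 ≡ 1 and 17 ≡ 1 (mod 4), so (13/17) = +(17/13).
Reduce top mod 13: now compute (4/13).
Pull out 2^2: since 13 ≡ 5 (mod 8), (2/13) = -1, so (2/13)^2 = +1.
Reached (1/13) = 1. Collecting the sign flips along the way, the symbol is +1.

1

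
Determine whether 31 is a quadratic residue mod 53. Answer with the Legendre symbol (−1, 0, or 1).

Reciprocity: 31 ≡ 3 and 53 ≡ 1 (mod 4), so (31/53) = +(53/31).
Reduce top mod 31: now compute (22/31).
Pull out 2: since 31 ≡ 7 (mod 8), (2/31) = +1.
Reciprocity: 11 ≡ 3 and 31 ≡ 3 (mod 4), so (11/31) = −(31/11).
Reduce top mod 11: now compute (9/11).
Reciprocity: 9 ≡ 1 and 11 ≡ 3 (mod 4), so (9/11) = +(11/9).
Reduce top mod 9: now compute (2/9).
Pull out 2: since 9 ≡ 1 (mod 8), (2/9) = +1.
Reached (1/9) = 1. Collecting the sign flips along the way, the symbol is -1.

-1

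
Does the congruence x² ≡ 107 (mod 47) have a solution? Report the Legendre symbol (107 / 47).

-1

First reduce: 107 ≡ 13 (mod 47).
Reciprocity: 13 ≡ 1 and 47 ≡ 3 (mod 4), so (13/47) = +(47/13).
Reduce top mod 13: now compute (8/13).
Pull out 2^3: since 13 ≡ 5 (mod 8), (2/13) = -1, so (2/13)^3 = -1.
Reached (1/13) = 1. Collecting the sign flips along the way, the symbol is -1.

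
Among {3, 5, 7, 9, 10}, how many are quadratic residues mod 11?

3

(3/11) = +1 → QR.
(5/11) = +1 → QR.
(7/11) = -1 → non-residue.
(9/11) = +1 → QR.
(10/11) = -1 → non-residue.
Total quadratic residues among the 5: 3.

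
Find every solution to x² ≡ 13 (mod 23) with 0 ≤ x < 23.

Since 23 ≡ 3 (mod 4), a square root of 13 is 13^((23+1)/4) = 13^6 mod 23.
Repeated squaring: 13^2≡8, 13^4≡18 (mod 23).
13^6 = 13^(4+2) ≡ 6 (mod 23).
Check: 6² = 36 ≡ 13 (mod 23). The two roots are 6 and 17.

6, 17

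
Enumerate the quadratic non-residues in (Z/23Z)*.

Square k = 1,…,11 (k and 23−k give the same square):
1²=1, 2²=4, 3²=9, 4²=16, 5²≡2, 6²≡13, 7²≡3, 8²≡18, 9²≡12, 10²≡8, 11²≡6 (mod 23).
The residues are {1, 2, 3, 4, 6, 8, 9, 12, 13, 16, 18}; the non-residues are the remaining 11 nonzero classes.

5, 7, 10, 11, 14, 15, 17, 19, 20, 21, 22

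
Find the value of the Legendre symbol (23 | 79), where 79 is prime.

Reciprocity: 23 ≡ 3 and 79 ≡ 3 (mod 4), so (23/79) = −(79/23).
Reduce top mod 23: now compute (10/23).
Pull out 2: since 23 ≡ 7 (mod 8), (2/23) = +1.
Reciprocity: 5 ≡ 1 and 23 ≡ 3 (mod 4), so (5/23) = +(23/5).
Reduce top mod 5: now compute (3/5).
Reciprocity: 3 ≡ 3 and 5 ≡ 1 (mod 4), so (3/5) = +(5/3).
Reduce top mod 3: now compute (2/3).
Pull out 2: since 3 ≡ 3 (mod 8), (2/3) = -1.
Reached (1/3) = 1. Collecting the sign flips along the way, the symbol is +1.

1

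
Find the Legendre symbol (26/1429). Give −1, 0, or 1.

-1

Pull out 2: since 1429 ≡ 5 (mod 8), (2/1429) = -1.
Reciprocity: 13 ≡ 1 and 1429 ≡ 1 (mod 4), so (13/1429) = +(1429/13).
Reduce top mod 13: now compute (12/13).
Pull out 2^2: since 13 ≡ 5 (mod 8), (2/13) = -1, so (2/13)^2 = +1.
Reciprocity: 3 ≡ 3 and 13 ≡ 1 (mod 4), so (3/13) = +(13/3).
Reduce top mod 3: now compute (1/3).
Reached (1/3) = 1. Collecting the sign flips along the way, the symbol is -1.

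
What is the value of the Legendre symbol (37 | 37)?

0

First reduce: 37 ≡ 0 (mod 37).
Top reduces to 0: gcd > 1, so the symbol is 0.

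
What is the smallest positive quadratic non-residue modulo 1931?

2

(2/1931) = −1, so 2 is the smallest positive non-residue mod 1931.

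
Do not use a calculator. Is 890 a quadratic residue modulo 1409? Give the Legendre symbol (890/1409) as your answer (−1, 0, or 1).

Pull out 2: since 1409 ≡ 1 (mod 8), (2/1409) = +1.
Reciprocity: 445 ≡ 1 and 1409 ≡ 1 (mod 4), so (445/1409) = +(1409/445).
Reduce top mod 445: now compute (74/445).
Pull out 2: since 445 ≡ 5 (mod 8), (2/445) = -1.
Reciprocity: 37 ≡ 1 and 445 ≡ 1 (mod 4), so (37/445) = +(445/37).
Reduce top mod 37: now compute (1/37).
Reached (1/37) = 1. Collecting the sign flips along the way, the symbol is -1.

-1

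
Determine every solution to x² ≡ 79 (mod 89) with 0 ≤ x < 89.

89 ≡ 1 (mod 4), so we find a root by search.
Trying successive values, 41² = 1681 ≡ 79 (mod 89). The other root is 89 − 41 = 48.

41, 48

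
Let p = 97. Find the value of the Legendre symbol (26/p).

-1

Pull out 2: since 97 ≡ 1 (mod 8), (2/97) = +1.
Reciprocity: 13 ≡ 1 and 97 ≡ 1 (mod 4), so (13/97) = +(97/13).
Reduce top mod 13: now compute (6/13).
Pull out 2: since 13 ≡ 5 (mod 8), (2/13) = -1.
Reciprocity: 3 ≡ 3 and 13 ≡ 1 (mod 4), so (3/13) = +(13/3).
Reduce top mod 3: now compute (1/3).
Reached (1/3) = 1. Collecting the sign flips along the way, the symbol is -1.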